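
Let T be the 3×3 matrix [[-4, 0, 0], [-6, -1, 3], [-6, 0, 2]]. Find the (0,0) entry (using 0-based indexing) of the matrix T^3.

-64

Characteristic polynomial: s^3 + 3s^2 - 6s - 8 = (s - 2)(s + 1)(s + 4), so the eigenvalues are -4, -1, 2.
s=-4: eigenvector (1, 1, 1).
s=2: eigenvector (0, 1, 1).
s=-1: eigenvector (0, 1, 0).
P = [[1, 0, 0], [1, 1, 1], [1, 1, 0]], D = diag(-4, 2, -1), P⁻¹ = [[1, 0, 0], [-1, 0, 1], [0, 1, -1]].
T³ = P·diag(-64, 8, -1)·P⁻¹ = [[-64, 0, 0], [-72, -1, 9], [-72, 0, 8]].
The requested entry is -64.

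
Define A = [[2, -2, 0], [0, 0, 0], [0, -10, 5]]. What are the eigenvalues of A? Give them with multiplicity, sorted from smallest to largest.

Characteristic polynomial: p(t) = t^3 - 7t^2 + 10t = t(t - 5)(t - 2).
Roots (with multiplicity): 0, 2, 5.

0, 2, 5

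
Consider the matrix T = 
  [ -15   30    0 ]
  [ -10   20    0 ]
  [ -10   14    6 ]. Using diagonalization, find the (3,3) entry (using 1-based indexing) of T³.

216

Characteristic polynomial: λ^3 - 11λ^2 + 30λ = λ(λ - 6)(λ - 5), so the eigenvalues are 0, 5, 6.
λ=5: eigenvector (-3, -2, -2).
λ=0: eigenvector (2, 1, 1).
λ=6: eigenvector (0, 0, 1).
P = [[-3, 2, 0], [-2, 1, 0], [-2, 1, 1]], D = diag(5, 0, 6), P⁻¹ = [[1, -2, 0], [2, -3, 0], [0, -1, 1]].
T³ = P·diag(125, 0, 216)·P⁻¹ = [[-375, 750, 0], [-250, 500, 0], [-250, 284, 216]].
The requested entry is 216.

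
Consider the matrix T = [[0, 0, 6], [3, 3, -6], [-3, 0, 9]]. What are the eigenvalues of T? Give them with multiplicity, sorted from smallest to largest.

Characteristic polynomial: p(λ) = λ^3 - 12λ^2 + 45λ - 54 = (λ - 6)(λ - 3)^2.
Roots (with multiplicity): 3, 3, 6.

3, 3, 6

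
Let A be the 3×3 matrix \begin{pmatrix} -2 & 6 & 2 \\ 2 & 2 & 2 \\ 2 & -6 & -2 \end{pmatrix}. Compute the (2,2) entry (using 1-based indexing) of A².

4

Characteristic polynomial: t^3 + 2t^2 - 8t = t(t - 2)(t + 4), so the eigenvalues are -4, 0, 2.
t=-4: eigenvector (1, 0, -1).
t=2: eigenvector (1, 1, -1).
t=0: eigenvector (-1, -1, 2).
P = [[1, 1, -1], [0, 1, -1], [-1, -1, 2]], D = diag(-4, 2, 0), P⁻¹ = [[1, -1, 0], [1, 1, 1], [1, 0, 1]].
A² = P·diag(16, 4, 0)·P⁻¹ = [[20, -12, 4], [4, 4, 4], [-20, 12, -4]].
The requested entry is 4.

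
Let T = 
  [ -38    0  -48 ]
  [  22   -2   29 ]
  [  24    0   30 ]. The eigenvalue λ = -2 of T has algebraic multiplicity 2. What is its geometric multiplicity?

T + 2I = [[-36, 0, -48], [22, 0, 29], [24, 0, 32]].
This matrix has rank 2, so its null space has dimension 3 − 2 = 1.

1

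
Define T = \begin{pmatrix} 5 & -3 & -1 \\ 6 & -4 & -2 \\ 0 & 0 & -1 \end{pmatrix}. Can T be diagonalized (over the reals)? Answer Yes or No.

Characteristic polynomial: p(λ) = λ^3 - 3λ - 2 = (λ - 2)(λ + 1)^2.
λ = -1 has algebraic multiplicity 2; rank(T + 1I) = 2, so geometric multiplicity = 1.
Geometric multiplicity < algebraic multiplicity, so T is not diagonalizable.

No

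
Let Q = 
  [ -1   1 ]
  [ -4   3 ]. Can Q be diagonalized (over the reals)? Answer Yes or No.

No

Characteristic polynomial: p(r) = r^2 - 2r + 1 = (r - 1)^2.
r = 1 has algebraic multiplicity 2; rank(Q − 1I) = 1, so geometric multiplicity = 1.
Geometric multiplicity < algebraic multiplicity, so Q is not diagonalizable.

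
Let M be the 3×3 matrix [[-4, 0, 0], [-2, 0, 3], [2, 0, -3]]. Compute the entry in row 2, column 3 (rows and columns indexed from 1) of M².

Characteristic polynomial: μ^3 + 7μ^2 + 12μ = μ(μ + 3)(μ + 4), so the eigenvalues are -4, -3, 0.
μ=-4: eigenvector (1, 2, -2).
μ=0: eigenvector (0, 1, 0).
μ=-3: eigenvector (0, -1, 1).
P = [[1, 0, 0], [2, 1, -1], [-2, 0, 1]], D = diag(-4, 0, -3), P⁻¹ = [[1, 0, 0], [0, 1, 1], [2, 0, 1]].
M² = P·diag(16, 0, 9)·P⁻¹ = [[16, 0, 0], [14, 0, -9], [-14, 0, 9]].
The requested entry is -9.

-9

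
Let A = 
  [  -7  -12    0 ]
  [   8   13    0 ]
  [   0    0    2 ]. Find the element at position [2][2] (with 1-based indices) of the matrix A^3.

373

Characteristic polynomial: μ^3 - 8μ^2 + 17μ - 10 = (μ - 5)(μ - 2)(μ - 1), so the eigenvalues are 1, 2, 5.
μ=1: eigenvector (3, -2, 0).
μ=2: eigenvector (0, 0, 1).
μ=5: eigenvector (-1, 1, 0).
P = [[3, 0, -1], [-2, 0, 1], [0, 1, 0]], D = diag(1, 2, 5), P⁻¹ = [[1, 1, 0], [0, 0, 1], [2, 3, 0]].
A³ = P·diag(1, 8, 125)·P⁻¹ = [[-247, -372, 0], [248, 373, 0], [0, 0, 8]].
The requested entry is 373.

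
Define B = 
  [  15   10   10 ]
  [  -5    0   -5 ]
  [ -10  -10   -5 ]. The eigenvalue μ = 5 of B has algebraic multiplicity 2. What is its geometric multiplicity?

2

B − 5I = [[10, 10, 10], [-5, -5, -5], [-10, -10, -10]].
This matrix has rank 1, so its null space has dimension 3 − 1 = 2.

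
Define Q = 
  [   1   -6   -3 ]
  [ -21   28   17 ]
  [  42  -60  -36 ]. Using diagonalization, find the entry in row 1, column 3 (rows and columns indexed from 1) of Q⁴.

Characteristic polynomial: s^3 + 7s^2 + 4s - 12 = (s - 1)(s + 2)(s + 6), so the eigenvalues are -6, -2, 1.
s=1: eigenvector (1, -3, 6).
s=-6: eigenvector (0, 1, -2).
s=-2: eigenvector (1, -1, 3).
P = [[1, 0, 1], [-3, 1, -1], [6, -2, 3]], D = diag(1, -6, -2), P⁻¹ = [[1, -2, -1], [3, -3, -2], [0, 2, 1]].
Q⁴ = P·diag(1, 1296, 16)·P⁻¹ = [[1, 30, 15], [3885, -3914, -2605], [-7770, 7860, 5226]].
The requested entry is 15.

15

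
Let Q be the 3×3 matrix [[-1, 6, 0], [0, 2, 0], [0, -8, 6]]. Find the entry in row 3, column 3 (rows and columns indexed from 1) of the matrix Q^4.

1296

Characteristic polynomial: r^3 - 7r^2 + 4r + 12 = (r - 6)(r - 2)(r + 1), so the eigenvalues are -1, 2, 6.
r=-1: eigenvector (1, 0, 0).
r=6: eigenvector (0, 0, 1).
r=2: eigenvector (2, 1, 2).
P = [[1, 0, 2], [0, 0, 1], [0, 1, 2]], D = diag(-1, 6, 2), P⁻¹ = [[1, -2, 0], [0, -2, 1], [0, 1, 0]].
Q⁴ = P·diag(1, 1296, 16)·P⁻¹ = [[1, 30, 0], [0, 16, 0], [0, -2560, 1296]].
The requested entry is 1296.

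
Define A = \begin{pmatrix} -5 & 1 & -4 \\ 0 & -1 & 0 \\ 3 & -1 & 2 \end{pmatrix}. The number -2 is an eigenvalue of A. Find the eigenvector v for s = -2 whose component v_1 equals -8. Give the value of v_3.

A + 2I = [[-3, 1, -4], [0, 1, 0], [3, -1, 4]].
Solving (A + 2I)v = 0 gives the eigenspace spanned by (-8, 0, 6).
With v_1 = -8, v = (-8, 0, 6), so v_3 = 6.

6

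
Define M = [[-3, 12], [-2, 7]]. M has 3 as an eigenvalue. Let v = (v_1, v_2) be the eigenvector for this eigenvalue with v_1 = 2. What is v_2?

M − 3I = [[-6, 12], [-2, 4]].
Solving (M − 3I)v = 0 gives the eigenspace spanned by (2, 1).
With v_1 = 2, v = (2, 1), so v_2 = 1.

1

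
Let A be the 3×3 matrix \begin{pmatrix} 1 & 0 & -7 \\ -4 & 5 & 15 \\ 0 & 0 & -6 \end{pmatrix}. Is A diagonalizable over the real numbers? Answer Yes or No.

Characteristic polynomial: p(μ) = μ^3 - 31μ + 30 = (μ - 5)(μ - 1)(μ + 6).
All 3 eigenvalues are distinct, so A is diagonalizable.

Yes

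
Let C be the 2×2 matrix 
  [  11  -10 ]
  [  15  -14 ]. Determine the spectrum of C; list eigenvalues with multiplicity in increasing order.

Characteristic polynomial: p(t) = t^2 + 3t - 4 = (t - 1)(t + 4).
Roots (with multiplicity): -4, 1.

-4, 1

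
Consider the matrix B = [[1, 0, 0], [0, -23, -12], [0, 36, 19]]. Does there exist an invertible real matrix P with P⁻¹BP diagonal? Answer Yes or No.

Yes

Characteristic polynomial: p(s) = s^3 + 3s^2 - 9s + 5 = (s - 1)^2(s + 5).
s = 1 has algebraic multiplicity 2; rank(B − 1I) = 1, so geometric multiplicity = 2.
Every eigenvalue has geometric = algebraic multiplicity, so B is diagonalizable.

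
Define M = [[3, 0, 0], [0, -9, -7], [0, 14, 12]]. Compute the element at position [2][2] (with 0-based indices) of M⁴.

1234

Characteristic polynomial: μ^3 - 6μ^2 - μ + 30 = (μ - 5)(μ - 3)(μ + 2), so the eigenvalues are -2, 3, 5.
μ=3: eigenvector (1, 0, 0).
μ=5: eigenvector (0, -1, 2).
μ=-2: eigenvector (0, -1, 1).
P = [[1, 0, 0], [0, -1, -1], [0, 2, 1]], D = diag(3, 5, -2), P⁻¹ = [[1, 0, 0], [0, 1, 1], [0, -2, -1]].
M⁴ = P·diag(81, 625, 16)·P⁻¹ = [[81, 0, 0], [0, -593, -609], [0, 1218, 1234]].
The requested entry is 1234.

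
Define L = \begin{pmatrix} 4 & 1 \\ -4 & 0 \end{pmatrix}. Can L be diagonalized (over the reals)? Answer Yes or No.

No

Characteristic polynomial: p(t) = t^2 - 4t + 4 = (t - 2)^2.
t = 2 has algebraic multiplicity 2; rank(L − 2I) = 1, so geometric multiplicity = 1.
Geometric multiplicity < algebraic multiplicity, so L is not diagonalizable.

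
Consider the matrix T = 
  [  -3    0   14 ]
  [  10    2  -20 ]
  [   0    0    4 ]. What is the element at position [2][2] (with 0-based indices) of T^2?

16

Characteristic polynomial: μ^3 - 3μ^2 - 10μ + 24 = (μ - 4)(μ - 2)(μ + 3), so the eigenvalues are -3, 2, 4.
μ=4: eigenvector (2, 0, 1).
μ=2: eigenvector (0, 1, 0).
μ=-3: eigenvector (1, -2, 0).
P = [[2, 0, 1], [0, 1, -2], [1, 0, 0]], D = diag(4, 2, -3), P⁻¹ = [[0, 0, 1], [2, 1, -4], [1, 0, -2]].
T² = P·diag(16, 4, 9)·P⁻¹ = [[9, 0, 14], [-10, 4, 20], [0, 0, 16]].
The requested entry is 16.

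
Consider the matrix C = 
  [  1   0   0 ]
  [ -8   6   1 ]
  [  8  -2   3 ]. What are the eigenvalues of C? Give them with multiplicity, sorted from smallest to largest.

Characteristic polynomial: p(s) = s^3 - 10s^2 + 29s - 20 = (s - 5)(s - 4)(s - 1).
Roots (with multiplicity): 1, 4, 5.

1, 4, 5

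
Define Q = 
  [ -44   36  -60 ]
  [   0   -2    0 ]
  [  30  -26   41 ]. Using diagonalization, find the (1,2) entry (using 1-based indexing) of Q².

Characteristic polynomial: s^3 + 5s^2 + 2s - 8 = (s - 1)(s + 2)(s + 4), so the eigenvalues are -4, -2, 1.
s=1: eigenvector (-4, 0, 3).
s=-2: eigenvector (-2, 1, 2).
s=-4: eigenvector (3, 0, -2).
P = [[-4, -2, 3], [0, 1, 0], [3, 2, -2]], D = diag(1, -2, -4), P⁻¹ = [[2, -2, 3], [0, 1, 0], [3, -2, 4]].
Q² = P·diag(1, 4, 16)·P⁻¹ = [[136, -96, 180], [0, 4, 0], [-90, 66, -119]].
The requested entry is -96.

-96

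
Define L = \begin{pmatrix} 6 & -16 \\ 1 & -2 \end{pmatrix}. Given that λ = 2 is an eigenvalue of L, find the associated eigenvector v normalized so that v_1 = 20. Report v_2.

L − 2I = [[4, -16], [1, -4]].
Solving (L − 2I)v = 0 gives the eigenspace spanned by (20, 5).
With v_1 = 20, v = (20, 5), so v_2 = 5.

5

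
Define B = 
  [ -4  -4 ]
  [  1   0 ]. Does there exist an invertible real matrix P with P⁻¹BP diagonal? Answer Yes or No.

No

Characteristic polynomial: p(λ) = λ^2 + 4λ + 4 = (λ + 2)^2.
λ = -2 has algebraic multiplicity 2; rank(B + 2I) = 1, so geometric multiplicity = 1.
Geometric multiplicity < algebraic multiplicity, so B is not diagonalizable.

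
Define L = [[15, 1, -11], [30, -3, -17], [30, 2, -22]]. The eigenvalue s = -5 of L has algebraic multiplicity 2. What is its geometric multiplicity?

L + 5I = [[20, 1, -11], [30, 2, -17], [30, 2, -17]].
This matrix has rank 2, so its null space has dimension 3 − 2 = 1.

1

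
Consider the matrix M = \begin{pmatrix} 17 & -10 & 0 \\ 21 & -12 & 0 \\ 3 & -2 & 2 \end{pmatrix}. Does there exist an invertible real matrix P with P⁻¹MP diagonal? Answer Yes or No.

Characteristic polynomial: p(t) = t^3 - 7t^2 + 16t - 12 = (t - 3)(t - 2)^2.
t = 2 has algebraic multiplicity 2; rank(M − 2I) = 1, so geometric multiplicity = 2.
Every eigenvalue has geometric = algebraic multiplicity, so M is diagonalizable.

Yes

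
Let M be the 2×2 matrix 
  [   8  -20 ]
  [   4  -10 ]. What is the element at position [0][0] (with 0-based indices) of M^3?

Characteristic polynomial: r^2 + 2r = r(r + 2), so the eigenvalues are -2, 0.
r=0: eigenvector (5, 2).
r=-2: eigenvector (2, 1).
P = [[5, 2], [2, 1]], D = diag(0, -2), P⁻¹ = [[1, -2], [-2, 5]].
M³ = P·diag(0, -8)·P⁻¹ = [[32, -80], [16, -40]].
The requested entry is 32.

32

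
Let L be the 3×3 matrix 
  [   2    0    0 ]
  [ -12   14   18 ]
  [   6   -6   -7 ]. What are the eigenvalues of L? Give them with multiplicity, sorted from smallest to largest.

Characteristic polynomial: p(r) = r^3 - 9r^2 + 24r - 20 = (r - 5)(r - 2)^2.
Roots (with multiplicity): 2, 2, 5.

2, 2, 5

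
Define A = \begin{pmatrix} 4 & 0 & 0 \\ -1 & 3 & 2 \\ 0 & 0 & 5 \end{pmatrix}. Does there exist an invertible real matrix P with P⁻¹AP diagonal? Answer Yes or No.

Characteristic polynomial: p(μ) = μ^3 - 12μ^2 + 47μ - 60 = (μ - 5)(μ - 4)(μ - 3).
All 3 eigenvalues are distinct, so A is diagonalizable.

Yes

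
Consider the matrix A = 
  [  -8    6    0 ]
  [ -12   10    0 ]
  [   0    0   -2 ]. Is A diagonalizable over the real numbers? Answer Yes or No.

Characteristic polynomial: p(λ) = λ^3 - 12λ - 16 = (λ - 4)(λ + 2)^2.
λ = -2 has algebraic multiplicity 2; rank(A + 2I) = 1, so geometric multiplicity = 2.
Every eigenvalue has geometric = algebraic multiplicity, so A is diagonalizable.

Yes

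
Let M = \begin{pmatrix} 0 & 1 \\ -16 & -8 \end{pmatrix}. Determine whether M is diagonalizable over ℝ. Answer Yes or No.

No

Characteristic polynomial: p(s) = s^2 + 8s + 16 = (s + 4)^2.
s = -4 has algebraic multiplicity 2; rank(M + 4I) = 1, so geometric multiplicity = 1.
Geometric multiplicity < algebraic multiplicity, so M is not diagonalizable.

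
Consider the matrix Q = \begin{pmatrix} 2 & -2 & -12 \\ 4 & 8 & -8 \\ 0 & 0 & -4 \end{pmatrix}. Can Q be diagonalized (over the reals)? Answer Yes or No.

Characteristic polynomial: p(r) = r^3 - 6r^2 - 16r + 96 = (r - 6)(r - 4)(r + 4).
All 3 eigenvalues are distinct, so Q is diagonalizable.

Yes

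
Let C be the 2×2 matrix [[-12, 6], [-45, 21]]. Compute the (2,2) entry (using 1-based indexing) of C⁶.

276291

Characteristic polynomial: s^2 - 9s + 18 = (s - 6)(s - 3), so the eigenvalues are 3, 6.
s=3: eigenvector (-2, -5).
s=6: eigenvector (1, 3).
P = [[-2, 1], [-5, 3]], D = diag(3, 6), P⁻¹ = [[-3, 1], [-5, 2]].
C⁶ = P·diag(729, 46656)·P⁻¹ = [[-228906, 91854], [-688905, 276291]].
The requested entry is 276291.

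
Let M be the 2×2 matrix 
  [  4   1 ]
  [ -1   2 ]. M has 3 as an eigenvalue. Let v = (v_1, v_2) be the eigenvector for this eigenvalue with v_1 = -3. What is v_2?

M − 3I = [[1, 1], [-1, -1]].
Solving (M − 3I)v = 0 gives the eigenspace spanned by (-3, 3).
With v_1 = -3, v = (-3, 3), so v_2 = 3.

3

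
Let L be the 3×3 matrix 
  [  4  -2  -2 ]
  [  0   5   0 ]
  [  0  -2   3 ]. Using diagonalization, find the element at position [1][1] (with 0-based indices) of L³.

125

Characteristic polynomial: t^3 - 12t^2 + 47t - 60 = (t - 5)(t - 4)(t - 3), so the eigenvalues are 3, 4, 5.
t=4: eigenvector (1, 0, 0).
t=5: eigenvector (0, 1, -1).
t=3: eigenvector (2, 0, 1).
P = [[1, 0, 2], [0, 1, 0], [0, -1, 1]], D = diag(4, 5, 3), P⁻¹ = [[1, -2, -2], [0, 1, 0], [0, 1, 1]].
L³ = P·diag(64, 125, 27)·P⁻¹ = [[64, -74, -74], [0, 125, 0], [0, -98, 27]].
The requested entry is 125.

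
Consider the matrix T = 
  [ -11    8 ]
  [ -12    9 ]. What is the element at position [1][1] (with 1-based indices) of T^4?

241

Characteristic polynomial: μ^2 + 2μ - 3 = (μ - 1)(μ + 3), so the eigenvalues are -3, 1.
μ=-3: eigenvector (1, 1).
μ=1: eigenvector (-2, -3).
P = [[1, -2], [1, -3]], D = diag(-3, 1), P⁻¹ = [[3, -2], [1, -1]].
T⁴ = P·diag(81, 1)·P⁻¹ = [[241, -160], [240, -159]].
The requested entry is 241.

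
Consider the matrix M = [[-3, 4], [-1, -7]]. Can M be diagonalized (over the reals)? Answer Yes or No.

No

Characteristic polynomial: p(r) = r^2 + 10r + 25 = (r + 5)^2.
r = -5 has algebraic multiplicity 2; rank(M + 5I) = 1, so geometric multiplicity = 1.
Geometric multiplicity < algebraic multiplicity, so M is not diagonalizable.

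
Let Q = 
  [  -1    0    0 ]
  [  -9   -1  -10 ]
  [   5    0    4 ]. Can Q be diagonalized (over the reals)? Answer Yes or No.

No

Characteristic polynomial: p(t) = t^3 - 2t^2 - 7t - 4 = (t - 4)(t + 1)^2.
t = -1 has algebraic multiplicity 2; rank(Q + 1I) = 2, so geometric multiplicity = 1.
Geometric multiplicity < algebraic multiplicity, so Q is not diagonalizable.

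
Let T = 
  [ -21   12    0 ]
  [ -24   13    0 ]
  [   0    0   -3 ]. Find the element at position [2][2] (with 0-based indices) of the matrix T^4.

Characteristic polynomial: λ^3 + 11λ^2 + 39λ + 45 = (λ + 3)^2(λ + 5), so the eigenvalues are -5, -3, -3.
λ=-3: eigenvector (-2, -3, 0).
λ=-5: eigenvector (-3, -4, 0).
λ=-3: eigenvector (0, 0, 1).
P = [[-2, -3, 0], [-3, -4, 0], [0, 0, 1]], D = diag(-3, -5, -3), P⁻¹ = [[4, -3, 0], [-3, 2, 0], [0, 0, 1]].
T⁴ = P·diag(81, 625, 81)·P⁻¹ = [[4977, -3264, 0], [6528, -4271, 0], [0, 0, 81]].
The requested entry is 81.

81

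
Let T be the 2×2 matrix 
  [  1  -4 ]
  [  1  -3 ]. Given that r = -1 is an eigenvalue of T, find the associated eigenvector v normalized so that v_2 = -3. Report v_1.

-6

T + 1I = [[2, -4], [1, -2]].
Solving (T + 1I)v = 0 gives the eigenspace spanned by (-6, -3).
With v_2 = -3, v = (-6, -3), so v_1 = -6.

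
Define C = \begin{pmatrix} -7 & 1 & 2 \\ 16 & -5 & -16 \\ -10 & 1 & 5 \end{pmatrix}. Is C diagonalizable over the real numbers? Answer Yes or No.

No

Characteristic polynomial: p(λ) = λ^3 + 7λ^2 - 5λ - 75 = (λ - 3)(λ + 5)^2.
λ = -5 has algebraic multiplicity 2; rank(C + 5I) = 2, so geometric multiplicity = 1.
Geometric multiplicity < algebraic multiplicity, so C is not diagonalizable.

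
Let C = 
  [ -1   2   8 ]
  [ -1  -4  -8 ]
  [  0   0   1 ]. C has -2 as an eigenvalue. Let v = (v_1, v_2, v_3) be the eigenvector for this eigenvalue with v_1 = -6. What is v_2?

3

C + 2I = [[1, 2, 8], [-1, -2, -8], [0, 0, 3]].
Solving (C + 2I)v = 0 gives the eigenspace spanned by (-6, 3, 0).
With v_1 = -6, v = (-6, 3, 0), so v_2 = 3.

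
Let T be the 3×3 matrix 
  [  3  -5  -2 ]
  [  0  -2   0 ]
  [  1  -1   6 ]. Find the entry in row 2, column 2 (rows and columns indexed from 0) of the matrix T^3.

186

Characteristic polynomial: s^3 - 7s^2 + 2s + 40 = (s - 5)(s - 4)(s + 2), so the eigenvalues are -2, 4, 5.
s=5: eigenvector (-1, 0, 1).
s=-2: eigenvector (1, 1, 0).
s=4: eigenvector (2, 0, -1).
P = [[-1, 1, 2], [0, 1, 0], [1, 0, -1]], D = diag(5, -2, 4), P⁻¹ = [[1, -1, 2], [0, 1, 0], [1, -1, 1]].
T³ = P·diag(125, -8, 64)·P⁻¹ = [[3, -11, -122], [0, -8, 0], [61, -61, 186]].
The requested entry is 186.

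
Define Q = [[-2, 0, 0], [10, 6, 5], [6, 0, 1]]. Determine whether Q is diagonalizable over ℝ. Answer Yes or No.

Characteristic polynomial: p(μ) = μ^3 - 5μ^2 - 8μ + 12 = (μ - 6)(μ - 1)(μ + 2).
All 3 eigenvalues are distinct, so Q is diagonalizable.

Yes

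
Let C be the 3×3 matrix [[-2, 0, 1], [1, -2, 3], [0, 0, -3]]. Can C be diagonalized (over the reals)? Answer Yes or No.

No

Characteristic polynomial: p(λ) = λ^3 + 7λ^2 + 16λ + 12 = (λ + 2)^2(λ + 3).
λ = -2 has algebraic multiplicity 2; rank(C + 2I) = 2, so geometric multiplicity = 1.
Geometric multiplicity < algebraic multiplicity, so C is not diagonalizable.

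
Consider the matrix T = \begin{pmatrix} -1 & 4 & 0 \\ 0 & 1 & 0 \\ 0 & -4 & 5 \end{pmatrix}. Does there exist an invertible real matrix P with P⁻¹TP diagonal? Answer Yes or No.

Yes

Characteristic polynomial: p(r) = r^3 - 5r^2 - r + 5 = (r - 5)(r - 1)(r + 1).
All 3 eigenvalues are distinct, so T is diagonalizable.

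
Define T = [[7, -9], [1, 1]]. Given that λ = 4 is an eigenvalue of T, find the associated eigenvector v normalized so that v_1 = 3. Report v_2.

T − 4I = [[3, -9], [1, -3]].
Solving (T − 4I)v = 0 gives the eigenspace spanned by (3, 1).
With v_1 = 3, v = (3, 1), so v_2 = 1.

1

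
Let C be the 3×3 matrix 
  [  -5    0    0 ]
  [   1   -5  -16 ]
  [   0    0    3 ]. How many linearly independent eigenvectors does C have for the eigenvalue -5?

1

C + 5I = [[0, 0, 0], [1, 0, -16], [0, 0, 8]].
This matrix has rank 2, so its null space has dimension 3 − 2 = 1.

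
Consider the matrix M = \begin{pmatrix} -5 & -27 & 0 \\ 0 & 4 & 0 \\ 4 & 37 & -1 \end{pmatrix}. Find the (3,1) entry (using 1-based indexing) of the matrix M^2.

Characteristic polynomial: μ^3 + 2μ^2 - 19μ - 20 = (μ - 4)(μ + 1)(μ + 5), so the eigenvalues are -5, -1, 4.
μ=-5: eigenvector (1, 0, -1).
μ=-1: eigenvector (0, 0, 1).
μ=4: eigenvector (-3, 1, 5).
P = [[1, 0, -3], [0, 0, 1], [-1, 1, 5]], D = diag(-5, -1, 4), P⁻¹ = [[1, 3, 0], [1, -2, 1], [0, 1, 0]].
M² = P·diag(25, 1, 16)·P⁻¹ = [[25, 27, 0], [0, 16, 0], [-24, 3, 1]].
The requested entry is -24.

-24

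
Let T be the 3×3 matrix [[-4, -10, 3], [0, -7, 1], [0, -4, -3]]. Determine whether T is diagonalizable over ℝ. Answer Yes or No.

No

Characteristic polynomial: p(μ) = μ^3 + 14μ^2 + 65μ + 100 = (μ + 4)(μ + 5)^2.
μ = -5 has algebraic multiplicity 2; rank(T + 5I) = 2, so geometric multiplicity = 1.
Geometric multiplicity < algebraic multiplicity, so T is not diagonalizable.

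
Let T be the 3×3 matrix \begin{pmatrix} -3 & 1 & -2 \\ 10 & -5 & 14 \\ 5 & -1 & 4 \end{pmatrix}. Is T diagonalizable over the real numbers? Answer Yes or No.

No

Characteristic polynomial: p(r) = r^3 + 4r^2 - 3r - 18 = (r - 2)(r + 3)^2.
r = -3 has algebraic multiplicity 2; rank(T + 3I) = 2, so geometric multiplicity = 1.
Geometric multiplicity < algebraic multiplicity, so T is not diagonalizable.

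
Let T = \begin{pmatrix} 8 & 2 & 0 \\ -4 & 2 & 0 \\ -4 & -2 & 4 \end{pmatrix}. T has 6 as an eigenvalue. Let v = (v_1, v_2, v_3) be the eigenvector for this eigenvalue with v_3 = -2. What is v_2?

-2

T − 6I = [[2, 2, 0], [-4, -4, 0], [-4, -2, -2]].
Solving (T − 6I)v = 0 gives the eigenspace spanned by (2, -2, -2).
With v_3 = -2, v = (2, -2, -2), so v_2 = -2.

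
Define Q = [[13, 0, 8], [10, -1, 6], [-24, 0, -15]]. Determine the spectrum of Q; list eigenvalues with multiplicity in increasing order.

-3, -1, 1

Characteristic polynomial: p(t) = t^3 + 3t^2 - t - 3 = (t - 1)(t + 1)(t + 3).
Roots (with multiplicity): -3, -1, 1.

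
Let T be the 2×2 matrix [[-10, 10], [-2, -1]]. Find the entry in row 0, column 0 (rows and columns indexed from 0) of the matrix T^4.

3980

Characteristic polynomial: r^2 + 11r + 30 = (r + 5)(r + 6), so the eigenvalues are -6, -5.
r=-6: eigenvector (5, 2).
r=-5: eigenvector (2, 1).
P = [[5, 2], [2, 1]], D = diag(-6, -5), P⁻¹ = [[1, -2], [-2, 5]].
T⁴ = P·diag(1296, 625)·P⁻¹ = [[3980, -6710], [1342, -2059]].
The requested entry is 3980.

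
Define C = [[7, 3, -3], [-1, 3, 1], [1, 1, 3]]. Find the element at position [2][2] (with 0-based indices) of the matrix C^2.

Characteristic polynomial: t^3 - 13t^2 + 56t - 80 = (t - 5)(t - 4)^2, so the eigenvalues are 4, 4, 5.
t=4: eigenvector (0, 1, 1).
t=4: eigenvector (-1, 1, 0).
t=5: eigenvector (3, -1, 1).
P = [[0, -1, 3], [1, 1, -1], [1, 0, 1]], D = diag(4, 4, 5), P⁻¹ = [[-1, -1, 2], [2, 3, -3], [1, 1, -1]].
C² = P·diag(16, 16, 25)·P⁻¹ = [[43, 27, -27], [-9, 7, 9], [9, 9, 7]].
The requested entry is 7.

7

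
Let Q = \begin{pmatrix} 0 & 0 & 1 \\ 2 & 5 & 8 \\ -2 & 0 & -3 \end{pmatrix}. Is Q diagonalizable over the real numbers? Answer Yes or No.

Characteristic polynomial: p(λ) = λ^3 - 2λ^2 - 13λ - 10 = (λ - 5)(λ + 1)(λ + 2).
All 3 eigenvalues are distinct, so Q is diagonalizable.

Yes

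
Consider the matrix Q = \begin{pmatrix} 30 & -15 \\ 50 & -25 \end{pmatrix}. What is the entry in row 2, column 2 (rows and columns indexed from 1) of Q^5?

Characteristic polynomial: s^2 - 5s = s(s - 5), so the eigenvalues are 0, 5.
s=0: eigenvector (1, 2).
s=5: eigenvector (3, 5).
P = [[1, 3], [2, 5]], D = diag(0, 5), P⁻¹ = [[-5, 3], [2, -1]].
Q⁵ = P·diag(0, 3125)·P⁻¹ = [[18750, -9375], [31250, -15625]].
The requested entry is -15625.

-15625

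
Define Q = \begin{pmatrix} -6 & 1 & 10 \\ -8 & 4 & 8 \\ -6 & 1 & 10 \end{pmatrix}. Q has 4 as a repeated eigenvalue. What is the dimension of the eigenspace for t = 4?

Q − 4I = [[-10, 1, 10], [-8, 0, 8], [-6, 1, 6]].
This matrix has rank 2, so its null space has dimension 3 − 2 = 1.

1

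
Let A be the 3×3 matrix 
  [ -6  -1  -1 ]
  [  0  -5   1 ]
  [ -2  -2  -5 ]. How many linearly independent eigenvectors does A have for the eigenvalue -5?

1

A + 5I = [[-1, -1, -1], [0, 0, 1], [-2, -2, 0]].
This matrix has rank 2, so its null space has dimension 3 − 2 = 1.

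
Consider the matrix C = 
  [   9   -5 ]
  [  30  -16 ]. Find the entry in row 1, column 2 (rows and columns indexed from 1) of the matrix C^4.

Characteristic polynomial: λ^2 + 7λ + 6 = (λ + 1)(λ + 6), so the eigenvalues are -6, -1.
λ=-6: eigenvector (1, 3).
λ=-1: eigenvector (-1, -2).
P = [[1, -1], [3, -2]], D = diag(-6, -1), P⁻¹ = [[-2, 1], [-3, 1]].
C⁴ = P·diag(1296, 1)·P⁻¹ = [[-2589, 1295], [-7770, 3886]].
The requested entry is 1295.

1295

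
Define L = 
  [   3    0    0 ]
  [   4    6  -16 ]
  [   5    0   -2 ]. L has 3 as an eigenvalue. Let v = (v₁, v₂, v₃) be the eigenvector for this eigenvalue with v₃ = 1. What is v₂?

L − 3I = [[0, 0, 0], [4, 3, -16], [5, 0, -5]].
Solving (L − 3I)v = 0 gives the eigenspace spanned by (1, 4, 1).
With v₃ = 1, v = (1, 4, 1), so v₂ = 4.

4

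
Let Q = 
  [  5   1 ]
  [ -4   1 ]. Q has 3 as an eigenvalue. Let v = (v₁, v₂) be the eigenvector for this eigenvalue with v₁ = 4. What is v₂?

-8

Q − 3I = [[2, 1], [-4, -2]].
Solving (Q − 3I)v = 0 gives the eigenspace spanned by (4, -8).
With v₁ = 4, v = (4, -8), so v₂ = -8.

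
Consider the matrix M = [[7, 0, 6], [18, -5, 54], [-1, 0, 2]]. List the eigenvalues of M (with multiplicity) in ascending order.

-5, 4, 5

Characteristic polynomial: p(s) = s^3 - 4s^2 - 25s + 100 = (s - 5)(s - 4)(s + 5).
Roots (with multiplicity): -5, 4, 5.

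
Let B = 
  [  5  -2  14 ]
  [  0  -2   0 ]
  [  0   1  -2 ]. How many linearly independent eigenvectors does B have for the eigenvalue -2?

B + 2I = [[7, -2, 14], [0, 0, 0], [0, 1, 0]].
This matrix has rank 2, so its null space has dimension 3 − 2 = 1.

1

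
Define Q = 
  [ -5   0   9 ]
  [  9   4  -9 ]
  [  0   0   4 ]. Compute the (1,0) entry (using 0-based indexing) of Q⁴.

-369

Characteristic polynomial: s^3 - 3s^2 - 24s + 80 = (s - 4)^2(s + 5), so the eigenvalues are -5, 4, 4.
s=4: eigenvector (0, 1, 0).
s=-5: eigenvector (1, -1, 0).
s=4: eigenvector (1, -1, 1).
P = [[0, 1, 1], [1, -1, -1], [0, 0, 1]], D = diag(4, -5, 4), P⁻¹ = [[1, 1, 0], [1, 0, -1], [0, 0, 1]].
Q⁴ = P·diag(256, 625, 256)·P⁻¹ = [[625, 0, -369], [-369, 256, 369], [0, 0, 256]].
The requested entry is -369.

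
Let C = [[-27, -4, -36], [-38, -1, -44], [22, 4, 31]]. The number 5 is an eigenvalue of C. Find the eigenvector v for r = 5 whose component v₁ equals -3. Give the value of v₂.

-3

C − 5I = [[-32, -4, -36], [-38, -6, -44], [22, 4, 26]].
Solving (C − 5I)v = 0 gives the eigenspace spanned by (-3, -3, 3).
With v₁ = -3, v = (-3, -3, 3), so v₂ = -3.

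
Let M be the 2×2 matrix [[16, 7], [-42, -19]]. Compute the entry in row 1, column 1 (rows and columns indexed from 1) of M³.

274

Characteristic polynomial: t^2 + 3t - 10 = (t - 2)(t + 5), so the eigenvalues are -5, 2.
t=-5: eigenvector (-1, 3).
t=2: eigenvector (-1, 2).
P = [[-1, -1], [3, 2]], D = diag(-5, 2), P⁻¹ = [[2, 1], [-3, -1]].
M³ = P·diag(-125, 8)·P⁻¹ = [[274, 133], [-798, -391]].
The requested entry is 274.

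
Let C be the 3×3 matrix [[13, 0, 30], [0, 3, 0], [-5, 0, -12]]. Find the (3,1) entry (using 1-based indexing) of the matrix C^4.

Characteristic polynomial: r^3 - 4r^2 - 3r + 18 = (r - 3)^2(r + 2), so the eigenvalues are -2, 3, 3.
r=3: eigenvector (3, 0, -1).
r=3: eigenvector (0, 1, 0).
r=-2: eigenvector (-2, 0, 1).
P = [[3, 0, -2], [0, 1, 0], [-1, 0, 1]], D = diag(3, 3, -2), P⁻¹ = [[1, 0, 2], [0, 1, 0], [1, 0, 3]].
C⁴ = P·diag(81, 81, 16)·P⁻¹ = [[211, 0, 390], [0, 81, 0], [-65, 0, -114]].
The requested entry is -65.

-65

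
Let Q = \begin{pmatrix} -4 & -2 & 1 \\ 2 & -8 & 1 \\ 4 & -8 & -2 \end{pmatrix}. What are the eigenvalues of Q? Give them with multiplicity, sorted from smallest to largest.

-6, -4, -4

Characteristic polynomial: p(t) = t^3 + 14t^2 + 64t + 96 = (t + 4)^2(t + 6).
Roots (with multiplicity): -6, -4, -4.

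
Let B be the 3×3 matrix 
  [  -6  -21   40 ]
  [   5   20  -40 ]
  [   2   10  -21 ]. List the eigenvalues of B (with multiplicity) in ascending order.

-5, -1, -1

Characteristic polynomial: p(λ) = λ^3 + 7λ^2 + 11λ + 5 = (λ + 1)^2(λ + 5).
Roots (with multiplicity): -5, -1, -1.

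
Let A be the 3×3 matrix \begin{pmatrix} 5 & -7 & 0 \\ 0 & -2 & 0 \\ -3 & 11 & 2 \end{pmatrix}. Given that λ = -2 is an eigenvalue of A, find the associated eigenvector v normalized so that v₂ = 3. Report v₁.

3

A + 2I = [[7, -7, 0], [0, 0, 0], [-3, 11, 4]].
Solving (A + 2I)v = 0 gives the eigenspace spanned by (3, 3, -6).
With v₂ = 3, v = (3, 3, -6), so v₁ = 3.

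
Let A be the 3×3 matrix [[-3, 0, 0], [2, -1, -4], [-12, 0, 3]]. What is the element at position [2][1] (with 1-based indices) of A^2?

40

Characteristic polynomial: t^3 + t^2 - 9t - 9 = (t - 3)(t + 1)(t + 3), so the eigenvalues are -3, -1, 3.
t=-3: eigenvector (1, 3, 2).
t=3: eigenvector (0, -1, 1).
t=-1: eigenvector (0, 1, 0).
P = [[1, 0, 0], [3, -1, 1], [2, 1, 0]], D = diag(-3, 3, -1), P⁻¹ = [[1, 0, 0], [-2, 0, 1], [-5, 1, 1]].
A² = P·diag(9, 9, 1)·P⁻¹ = [[9, 0, 0], [40, 1, -8], [0, 0, 9]].
The requested entry is 40.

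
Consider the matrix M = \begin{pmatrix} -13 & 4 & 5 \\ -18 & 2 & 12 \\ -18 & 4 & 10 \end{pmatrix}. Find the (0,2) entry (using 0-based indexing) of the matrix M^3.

77

Characteristic polynomial: s^3 + s^2 - 22s - 40 = (s - 5)(s + 2)(s + 4), so the eigenvalues are -4, -2, 5.
s=5: eigenvector (-1, -2, -2).
s=-2: eigenvector (2, 3, 2).
s=-4: eigenvector (1, 1, 1).
P = [[-1, 2, 1], [-2, 3, 1], [-2, 2, 1]], D = diag(5, -2, -4), P⁻¹ = [[1, 0, -1], [0, 1, -1], [2, -2, 1]].
M³ = P·diag(125, -8, -64)·P⁻¹ = [[-253, 112, 77], [-378, 104, 210], [-378, 112, 202]].
The requested entry is 77.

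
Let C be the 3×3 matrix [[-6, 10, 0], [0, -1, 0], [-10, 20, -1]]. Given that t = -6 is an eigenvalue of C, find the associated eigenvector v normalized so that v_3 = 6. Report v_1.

C + 6I = [[0, 10, 0], [0, 5, 0], [-10, 20, 5]].
Solving (C + 6I)v = 0 gives the eigenspace spanned by (3, 0, 6).
With v_3 = 6, v = (3, 0, 6), so v_1 = 3.

3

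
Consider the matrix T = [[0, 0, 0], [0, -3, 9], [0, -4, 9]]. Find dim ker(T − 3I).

1

T − 3I = [[-3, 0, 0], [0, -6, 9], [0, -4, 6]].
This matrix has rank 2, so its null space has dimension 3 − 2 = 1.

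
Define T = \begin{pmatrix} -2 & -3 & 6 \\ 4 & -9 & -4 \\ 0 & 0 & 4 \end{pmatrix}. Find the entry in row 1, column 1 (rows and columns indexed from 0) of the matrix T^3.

Characteristic polynomial: r^3 + 7r^2 - 14r - 120 = (r - 4)(r + 5)(r + 6), so the eigenvalues are -6, -5, 4.
r=-5: eigenvector (1, 1, 0).
r=-6: eigenvector (3, 4, 0).
r=4: eigenvector (1, 0, 1).
P = [[1, 3, 1], [1, 4, 0], [0, 0, 1]], D = diag(-5, -6, 4), P⁻¹ = [[4, -3, -4], [-1, 1, 1], [0, 0, 1]].
T³ = P·diag(-125, -216, 64)·P⁻¹ = [[148, -273, -84], [364, -489, -364], [0, 0, 64]].
The requested entry is -489.

-489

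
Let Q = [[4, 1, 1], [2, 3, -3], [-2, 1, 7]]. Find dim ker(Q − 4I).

Q − 4I = [[0, 1, 1], [2, -1, -3], [-2, 1, 3]].
This matrix has rank 2, so its null space has dimension 3 − 2 = 1.

1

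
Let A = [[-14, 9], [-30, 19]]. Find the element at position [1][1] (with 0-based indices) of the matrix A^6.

24571

Characteristic polynomial: s^2 - 5s + 4 = (s - 4)(s - 1), so the eigenvalues are 1, 4.
s=1: eigenvector (-3, -5).
s=4: eigenvector (1, 2).
P = [[-3, 1], [-5, 2]], D = diag(1, 4), P⁻¹ = [[-2, 1], [-5, 3]].
A⁶ = P·diag(1, 4096)·P⁻¹ = [[-20474, 12285], [-40950, 24571]].
The requested entry is 24571.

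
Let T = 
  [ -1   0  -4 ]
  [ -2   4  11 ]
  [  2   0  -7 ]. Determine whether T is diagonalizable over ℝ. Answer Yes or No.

Characteristic polynomial: p(s) = s^3 + 4s^2 - 17s - 60 = (s - 4)(s + 3)(s + 5).
All 3 eigenvalues are distinct, so T is diagonalizable.

Yes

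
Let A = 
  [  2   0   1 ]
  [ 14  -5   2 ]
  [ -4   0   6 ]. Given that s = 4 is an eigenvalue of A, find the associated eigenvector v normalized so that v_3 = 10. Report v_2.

A − 4I = [[-2, 0, 1], [14, -9, 2], [-4, 0, 2]].
Solving (A − 4I)v = 0 gives the eigenspace spanned by (5, 10, 10).
With v_3 = 10, v = (5, 10, 10), so v_2 = 10.

10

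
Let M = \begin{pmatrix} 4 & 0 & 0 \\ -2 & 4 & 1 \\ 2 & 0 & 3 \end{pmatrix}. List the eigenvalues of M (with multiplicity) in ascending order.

Characteristic polynomial: p(λ) = λ^3 - 11λ^2 + 40λ - 48 = (λ - 4)^2(λ - 3).
Roots (with multiplicity): 3, 4, 4.

3, 4, 4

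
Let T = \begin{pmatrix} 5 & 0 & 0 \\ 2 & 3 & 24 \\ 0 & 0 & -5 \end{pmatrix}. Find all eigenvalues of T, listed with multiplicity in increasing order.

Characteristic polynomial: p(s) = s^3 - 3s^2 - 25s + 75 = (s - 5)(s - 3)(s + 5).
Roots (with multiplicity): -5, 3, 5.

-5, 3, 5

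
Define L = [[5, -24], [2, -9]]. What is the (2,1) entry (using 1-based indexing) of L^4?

Characteristic polynomial: μ^2 + 4μ + 3 = (μ + 1)(μ + 3), so the eigenvalues are -3, -1.
μ=-3: eigenvector (3, 1).
μ=-1: eigenvector (4, 1).
P = [[3, 4], [1, 1]], D = diag(-3, -1), P⁻¹ = [[-1, 4], [1, -3]].
L⁴ = P·diag(81, 1)·P⁻¹ = [[-239, 960], [-80, 321]].
The requested entry is -80.

-80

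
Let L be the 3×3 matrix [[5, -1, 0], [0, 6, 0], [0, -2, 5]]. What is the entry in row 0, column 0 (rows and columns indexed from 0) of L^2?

Characteristic polynomial: μ^3 - 16μ^2 + 85μ - 150 = (μ - 6)(μ - 5)^2, so the eigenvalues are 5, 5, 6.
μ=5: eigenvector (1, 0, 0).
μ=6: eigenvector (-1, 1, -2).
μ=5: eigenvector (0, 0, 1).
P = [[1, -1, 0], [0, 1, 0], [0, -2, 1]], D = diag(5, 6, 5), P⁻¹ = [[1, 1, 0], [0, 1, 0], [0, 2, 1]].
L² = P·diag(25, 36, 25)·P⁻¹ = [[25, -11, 0], [0, 36, 0], [0, -22, 25]].
The requested entry is 25.

25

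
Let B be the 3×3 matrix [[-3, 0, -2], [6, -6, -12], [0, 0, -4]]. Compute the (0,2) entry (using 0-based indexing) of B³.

-74

Characteristic polynomial: λ^3 + 13λ^2 + 54λ + 72 = (λ + 3)(λ + 4)(λ + 6), so the eigenvalues are -6, -4, -3.
λ=-4: eigenvector (2, 0, 1).
λ=-6: eigenvector (0, 1, 0).
λ=-3: eigenvector (1, 2, 0).
P = [[2, 0, 1], [0, 1, 2], [1, 0, 0]], D = diag(-4, -6, -3), P⁻¹ = [[0, 0, 1], [-2, 1, 4], [1, 0, -2]].
B³ = P·diag(-64, -216, -27)·P⁻¹ = [[-27, 0, -74], [378, -216, -756], [0, 0, -64]].
The requested entry is -74.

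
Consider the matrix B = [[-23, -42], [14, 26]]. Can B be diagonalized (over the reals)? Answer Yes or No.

Yes

Characteristic polynomial: p(μ) = μ^2 - 3μ - 10 = (μ - 5)(μ + 2).
All 2 eigenvalues are distinct, so B is diagonalizable.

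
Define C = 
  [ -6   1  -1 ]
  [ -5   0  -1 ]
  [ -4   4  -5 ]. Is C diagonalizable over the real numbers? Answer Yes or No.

No

Characteristic polynomial: p(μ) = μ^3 + 11μ^2 + 35μ + 25 = (μ + 1)(μ + 5)^2.
μ = -5 has algebraic multiplicity 2; rank(C + 5I) = 2, so geometric multiplicity = 1.
Geometric multiplicity < algebraic multiplicity, so C is not diagonalizable.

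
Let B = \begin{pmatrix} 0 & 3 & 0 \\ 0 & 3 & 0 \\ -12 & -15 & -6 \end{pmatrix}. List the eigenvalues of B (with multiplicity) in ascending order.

Characteristic polynomial: p(μ) = μ^3 + 3μ^2 - 18μ = μ(μ - 3)(μ + 6).
Roots (with multiplicity): -6, 0, 3.

-6, 0, 3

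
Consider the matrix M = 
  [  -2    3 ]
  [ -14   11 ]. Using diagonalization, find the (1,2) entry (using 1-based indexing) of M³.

183

Characteristic polynomial: λ^2 - 9λ + 20 = (λ - 5)(λ - 4), so the eigenvalues are 4, 5.
λ=4: eigenvector (1, 2).
λ=5: eigenvector (3, 7).
P = [[1, 3], [2, 7]], D = diag(4, 5), P⁻¹ = [[7, -3], [-2, 1]].
M³ = P·diag(64, 125)·P⁻¹ = [[-302, 183], [-854, 491]].
The requested entry is 183.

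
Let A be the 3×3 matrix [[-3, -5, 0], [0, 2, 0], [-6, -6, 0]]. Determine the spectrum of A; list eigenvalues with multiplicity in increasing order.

-3, 0, 2

Characteristic polynomial: p(s) = s^3 + s^2 - 6s = s(s - 2)(s + 3).
Roots (with multiplicity): -3, 0, 2.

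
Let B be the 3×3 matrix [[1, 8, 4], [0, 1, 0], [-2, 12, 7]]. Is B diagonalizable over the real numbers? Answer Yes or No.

Yes

Characteristic polynomial: p(s) = s^3 - 9s^2 + 23s - 15 = (s - 5)(s - 3)(s - 1).
All 3 eigenvalues are distinct, so B is diagonalizable.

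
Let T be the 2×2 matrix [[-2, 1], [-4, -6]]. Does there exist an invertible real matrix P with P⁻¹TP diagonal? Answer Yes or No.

Characteristic polynomial: p(λ) = λ^2 + 8λ + 16 = (λ + 4)^2.
λ = -4 has algebraic multiplicity 2; rank(T + 4I) = 1, so geometric multiplicity = 1.
Geometric multiplicity < algebraic multiplicity, so T is not diagonalizable.

No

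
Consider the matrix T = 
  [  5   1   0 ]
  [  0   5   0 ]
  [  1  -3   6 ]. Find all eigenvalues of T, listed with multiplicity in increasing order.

5, 5, 6

Characteristic polynomial: p(s) = s^3 - 16s^2 + 85s - 150 = (s - 6)(s - 5)^2.
Roots (with multiplicity): 5, 5, 6.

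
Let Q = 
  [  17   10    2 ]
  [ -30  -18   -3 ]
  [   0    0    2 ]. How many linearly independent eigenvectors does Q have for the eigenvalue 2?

Q − 2I = [[15, 10, 2], [-30, -20, -3], [0, 0, 0]].
This matrix has rank 2, so its null space has dimension 3 − 2 = 1.

1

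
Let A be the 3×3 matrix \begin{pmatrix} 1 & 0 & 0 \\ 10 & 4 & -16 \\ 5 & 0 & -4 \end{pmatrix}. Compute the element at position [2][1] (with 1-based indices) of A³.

Characteristic polynomial: s^3 - s^2 - 16s + 16 = (s - 4)(s - 1)(s + 4), so the eigenvalues are -4, 1, 4.
s=1: eigenvector (1, 2, 1).
s=4: eigenvector (0, 1, 0).
s=-4: eigenvector (0, 2, 1).
P = [[1, 0, 0], [2, 1, 2], [1, 0, 1]], D = diag(1, 4, -4), P⁻¹ = [[1, 0, 0], [0, 1, -2], [-1, 0, 1]].
A³ = P·diag(1, 64, -64)·P⁻¹ = [[1, 0, 0], [130, 64, -256], [65, 0, -64]].
The requested entry is 130.

130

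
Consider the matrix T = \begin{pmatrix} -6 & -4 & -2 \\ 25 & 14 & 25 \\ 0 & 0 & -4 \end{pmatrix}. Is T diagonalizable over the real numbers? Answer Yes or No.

Characteristic polynomial: p(s) = s^3 - 4s^2 - 16s + 64 = (s - 4)^2(s + 4).
s = 4 has algebraic multiplicity 2; rank(T − 4I) = 2, so geometric multiplicity = 1.
Geometric multiplicity < algebraic multiplicity, so T is not diagonalizable.

No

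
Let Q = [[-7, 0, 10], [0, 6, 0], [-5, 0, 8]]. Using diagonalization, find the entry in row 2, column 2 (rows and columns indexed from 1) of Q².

36

Characteristic polynomial: r^3 - 7r^2 + 36 = (r - 6)(r - 3)(r + 2), so the eigenvalues are -2, 3, 6.
r=6: eigenvector (0, 1, 0).
r=3: eigenvector (-1, 0, -1).
r=-2: eigenvector (2, 0, 1).
P = [[0, -1, 2], [1, 0, 0], [0, -1, 1]], D = diag(6, 3, -2), P⁻¹ = [[0, 1, 0], [1, 0, -2], [1, 0, -1]].
Q² = P·diag(36, 9, 4)·P⁻¹ = [[-1, 0, 10], [0, 36, 0], [-5, 0, 14]].
The requested entry is 36.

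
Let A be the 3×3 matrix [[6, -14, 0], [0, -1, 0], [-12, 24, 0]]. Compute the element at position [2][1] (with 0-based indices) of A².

144

Characteristic polynomial: r^3 - 5r^2 - 6r = r(r - 6)(r + 1), so the eigenvalues are -1, 0, 6.
r=6: eigenvector (1, 0, -2).
r=-1: eigenvector (2, 1, 0).
r=0: eigenvector (0, 0, 1).
P = [[1, 2, 0], [0, 1, 0], [-2, 0, 1]], D = diag(6, -1, 0), P⁻¹ = [[1, -2, 0], [0, 1, 0], [2, -4, 1]].
A² = P·diag(36, 1, 0)·P⁻¹ = [[36, -70, 0], [0, 1, 0], [-72, 144, 0]].
The requested entry is 144.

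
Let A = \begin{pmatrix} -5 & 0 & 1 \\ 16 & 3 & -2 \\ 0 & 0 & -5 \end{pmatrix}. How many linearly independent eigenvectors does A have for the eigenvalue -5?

1

A + 5I = [[0, 0, 1], [16, 8, -2], [0, 0, 0]].
This matrix has rank 2, so its null space has dimension 3 − 2 = 1.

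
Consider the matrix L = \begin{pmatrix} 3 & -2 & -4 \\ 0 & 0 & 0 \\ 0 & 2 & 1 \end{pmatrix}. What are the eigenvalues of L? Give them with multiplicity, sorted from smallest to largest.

0, 1, 3

Characteristic polynomial: p(λ) = λ^3 - 4λ^2 + 3λ = λ(λ - 3)(λ - 1).
Roots (with multiplicity): 0, 1, 3.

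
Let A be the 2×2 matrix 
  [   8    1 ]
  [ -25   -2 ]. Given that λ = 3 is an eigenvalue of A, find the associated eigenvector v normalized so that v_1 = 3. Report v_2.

A − 3I = [[5, 1], [-25, -5]].
Solving (A − 3I)v = 0 gives the eigenspace spanned by (3, -15).
With v_1 = 3, v = (3, -15), so v_2 = -15.

-15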